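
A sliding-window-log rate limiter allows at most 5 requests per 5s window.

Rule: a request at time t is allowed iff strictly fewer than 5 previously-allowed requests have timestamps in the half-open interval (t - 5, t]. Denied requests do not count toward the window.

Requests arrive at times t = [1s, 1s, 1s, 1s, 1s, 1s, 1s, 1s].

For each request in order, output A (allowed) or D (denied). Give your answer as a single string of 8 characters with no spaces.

Tracking allowed requests in the window:
  req#1 t=1s: ALLOW
  req#2 t=1s: ALLOW
  req#3 t=1s: ALLOW
  req#4 t=1s: ALLOW
  req#5 t=1s: ALLOW
  req#6 t=1s: DENY
  req#7 t=1s: DENY
  req#8 t=1s: DENY

Answer: AAAAADDD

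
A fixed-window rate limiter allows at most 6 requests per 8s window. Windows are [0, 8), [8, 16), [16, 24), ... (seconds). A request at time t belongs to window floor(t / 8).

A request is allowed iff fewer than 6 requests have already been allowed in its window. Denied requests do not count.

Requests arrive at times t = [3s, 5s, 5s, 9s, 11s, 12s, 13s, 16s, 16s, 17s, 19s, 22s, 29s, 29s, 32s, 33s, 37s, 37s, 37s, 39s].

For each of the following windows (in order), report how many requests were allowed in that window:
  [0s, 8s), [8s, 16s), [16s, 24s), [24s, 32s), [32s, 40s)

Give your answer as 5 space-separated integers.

Processing requests:
  req#1 t=3s (window 0): ALLOW
  req#2 t=5s (window 0): ALLOW
  req#3 t=5s (window 0): ALLOW
  req#4 t=9s (window 1): ALLOW
  req#5 t=11s (window 1): ALLOW
  req#6 t=12s (window 1): ALLOW
  req#7 t=13s (window 1): ALLOW
  req#8 t=16s (window 2): ALLOW
  req#9 t=16s (window 2): ALLOW
  req#10 t=17s (window 2): ALLOW
  req#11 t=19s (window 2): ALLOW
  req#12 t=22s (window 2): ALLOW
  req#13 t=29s (window 3): ALLOW
  req#14 t=29s (window 3): ALLOW
  req#15 t=32s (window 4): ALLOW
  req#16 t=33s (window 4): ALLOW
  req#17 t=37s (window 4): ALLOW
  req#18 t=37s (window 4): ALLOW
  req#19 t=37s (window 4): ALLOW
  req#20 t=39s (window 4): ALLOW

Allowed counts by window: 3 4 5 2 6

Answer: 3 4 5 2 6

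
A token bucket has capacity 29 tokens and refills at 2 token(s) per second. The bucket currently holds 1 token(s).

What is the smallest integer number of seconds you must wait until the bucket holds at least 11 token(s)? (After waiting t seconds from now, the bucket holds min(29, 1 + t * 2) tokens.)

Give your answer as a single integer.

Answer: 5

Derivation:
Need 1 + t * 2 >= 11, so t >= 10/2.
Smallest integer t = ceil(10/2) = 5.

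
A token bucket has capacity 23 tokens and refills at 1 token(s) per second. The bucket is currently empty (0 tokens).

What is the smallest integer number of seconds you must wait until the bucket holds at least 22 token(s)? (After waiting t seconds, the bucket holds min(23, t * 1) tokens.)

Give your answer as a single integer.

Answer: 22

Derivation:
Need t * 1 >= 22, so t >= 22/1.
Smallest integer t = ceil(22/1) = 22.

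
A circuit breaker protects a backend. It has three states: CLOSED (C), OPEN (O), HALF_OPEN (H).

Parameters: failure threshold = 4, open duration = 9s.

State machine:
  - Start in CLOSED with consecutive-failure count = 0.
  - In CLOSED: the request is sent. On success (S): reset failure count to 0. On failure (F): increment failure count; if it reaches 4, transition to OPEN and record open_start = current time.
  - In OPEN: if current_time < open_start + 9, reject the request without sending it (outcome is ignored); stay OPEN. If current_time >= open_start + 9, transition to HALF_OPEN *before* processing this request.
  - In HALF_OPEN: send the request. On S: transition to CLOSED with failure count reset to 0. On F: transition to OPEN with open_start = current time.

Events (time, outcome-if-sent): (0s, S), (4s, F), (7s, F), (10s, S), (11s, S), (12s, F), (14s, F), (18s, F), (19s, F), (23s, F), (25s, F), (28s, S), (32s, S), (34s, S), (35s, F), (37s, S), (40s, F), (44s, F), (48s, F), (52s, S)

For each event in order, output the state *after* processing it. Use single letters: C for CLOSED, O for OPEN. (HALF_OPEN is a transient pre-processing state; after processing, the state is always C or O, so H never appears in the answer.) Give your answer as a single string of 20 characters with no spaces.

State after each event:
  event#1 t=0s outcome=S: state=CLOSED
  event#2 t=4s outcome=F: state=CLOSED
  event#3 t=7s outcome=F: state=CLOSED
  event#4 t=10s outcome=S: state=CLOSED
  event#5 t=11s outcome=S: state=CLOSED
  event#6 t=12s outcome=F: state=CLOSED
  event#7 t=14s outcome=F: state=CLOSED
  event#8 t=18s outcome=F: state=CLOSED
  event#9 t=19s outcome=F: state=OPEN
  event#10 t=23s outcome=F: state=OPEN
  event#11 t=25s outcome=F: state=OPEN
  event#12 t=28s outcome=S: state=CLOSED
  event#13 t=32s outcome=S: state=CLOSED
  event#14 t=34s outcome=S: state=CLOSED
  event#15 t=35s outcome=F: state=CLOSED
  event#16 t=37s outcome=S: state=CLOSED
  event#17 t=40s outcome=F: state=CLOSED
  event#18 t=44s outcome=F: state=CLOSED
  event#19 t=48s outcome=F: state=CLOSED
  event#20 t=52s outcome=S: state=CLOSED

Answer: CCCCCCCCOOOCCCCCCCCC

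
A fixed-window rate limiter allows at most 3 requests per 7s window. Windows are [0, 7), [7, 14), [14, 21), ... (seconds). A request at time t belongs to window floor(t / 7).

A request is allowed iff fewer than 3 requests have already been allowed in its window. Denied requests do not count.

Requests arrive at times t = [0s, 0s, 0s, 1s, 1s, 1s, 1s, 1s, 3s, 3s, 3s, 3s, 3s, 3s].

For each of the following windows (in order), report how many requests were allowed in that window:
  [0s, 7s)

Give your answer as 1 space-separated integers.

Processing requests:
  req#1 t=0s (window 0): ALLOW
  req#2 t=0s (window 0): ALLOW
  req#3 t=0s (window 0): ALLOW
  req#4 t=1s (window 0): DENY
  req#5 t=1s (window 0): DENY
  req#6 t=1s (window 0): DENY
  req#7 t=1s (window 0): DENY
  req#8 t=1s (window 0): DENY
  req#9 t=3s (window 0): DENY
  req#10 t=3s (window 0): DENY
  req#11 t=3s (window 0): DENY
  req#12 t=3s (window 0): DENY
  req#13 t=3s (window 0): DENY
  req#14 t=3s (window 0): DENY

Allowed counts by window: 3

Answer: 3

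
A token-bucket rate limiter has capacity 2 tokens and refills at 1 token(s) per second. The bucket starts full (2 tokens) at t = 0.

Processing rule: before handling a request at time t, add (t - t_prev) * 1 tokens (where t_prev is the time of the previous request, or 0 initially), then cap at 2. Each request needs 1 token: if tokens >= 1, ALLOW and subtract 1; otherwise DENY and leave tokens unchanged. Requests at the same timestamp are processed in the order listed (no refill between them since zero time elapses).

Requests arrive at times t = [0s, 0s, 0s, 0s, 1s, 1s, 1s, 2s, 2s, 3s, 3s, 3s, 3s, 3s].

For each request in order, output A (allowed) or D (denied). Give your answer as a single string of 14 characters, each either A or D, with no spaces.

Answer: AADDADDADADDDD

Derivation:
Simulating step by step:
  req#1 t=0s: ALLOW
  req#2 t=0s: ALLOW
  req#3 t=0s: DENY
  req#4 t=0s: DENY
  req#5 t=1s: ALLOW
  req#6 t=1s: DENY
  req#7 t=1s: DENY
  req#8 t=2s: ALLOW
  req#9 t=2s: DENY
  req#10 t=3s: ALLOW
  req#11 t=3s: DENY
  req#12 t=3s: DENY
  req#13 t=3s: DENY
  req#14 t=3s: DENY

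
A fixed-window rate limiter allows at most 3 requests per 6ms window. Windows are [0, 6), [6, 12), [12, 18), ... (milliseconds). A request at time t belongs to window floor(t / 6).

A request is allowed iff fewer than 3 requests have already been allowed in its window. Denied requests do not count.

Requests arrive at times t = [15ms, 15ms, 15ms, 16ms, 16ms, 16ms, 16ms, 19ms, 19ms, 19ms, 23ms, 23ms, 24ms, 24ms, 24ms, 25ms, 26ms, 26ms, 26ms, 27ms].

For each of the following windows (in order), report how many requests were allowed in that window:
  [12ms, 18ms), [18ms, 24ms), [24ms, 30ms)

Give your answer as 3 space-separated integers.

Answer: 3 3 3

Derivation:
Processing requests:
  req#1 t=15ms (window 2): ALLOW
  req#2 t=15ms (window 2): ALLOW
  req#3 t=15ms (window 2): ALLOW
  req#4 t=16ms (window 2): DENY
  req#5 t=16ms (window 2): DENY
  req#6 t=16ms (window 2): DENY
  req#7 t=16ms (window 2): DENY
  req#8 t=19ms (window 3): ALLOW
  req#9 t=19ms (window 3): ALLOW
  req#10 t=19ms (window 3): ALLOW
  req#11 t=23ms (window 3): DENY
  req#12 t=23ms (window 3): DENY
  req#13 t=24ms (window 4): ALLOW
  req#14 t=24ms (window 4): ALLOW
  req#15 t=24ms (window 4): ALLOW
  req#16 t=25ms (window 4): DENY
  req#17 t=26ms (window 4): DENY
  req#18 t=26ms (window 4): DENY
  req#19 t=26ms (window 4): DENY
  req#20 t=27ms (window 4): DENY

Allowed counts by window: 3 3 3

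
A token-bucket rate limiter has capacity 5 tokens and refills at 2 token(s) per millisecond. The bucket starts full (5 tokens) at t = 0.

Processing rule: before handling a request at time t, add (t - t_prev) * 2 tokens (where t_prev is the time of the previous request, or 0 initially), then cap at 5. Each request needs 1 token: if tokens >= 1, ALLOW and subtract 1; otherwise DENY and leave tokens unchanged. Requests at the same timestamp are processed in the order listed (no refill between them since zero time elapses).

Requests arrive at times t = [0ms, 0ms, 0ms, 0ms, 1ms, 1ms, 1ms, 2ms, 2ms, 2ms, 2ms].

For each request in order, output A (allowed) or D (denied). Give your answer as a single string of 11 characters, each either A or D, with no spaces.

Simulating step by step:
  req#1 t=0ms: ALLOW
  req#2 t=0ms: ALLOW
  req#3 t=0ms: ALLOW
  req#4 t=0ms: ALLOW
  req#5 t=1ms: ALLOW
  req#6 t=1ms: ALLOW
  req#7 t=1ms: ALLOW
  req#8 t=2ms: ALLOW
  req#9 t=2ms: ALLOW
  req#10 t=2ms: DENY
  req#11 t=2ms: DENY

Answer: AAAAAAAAADD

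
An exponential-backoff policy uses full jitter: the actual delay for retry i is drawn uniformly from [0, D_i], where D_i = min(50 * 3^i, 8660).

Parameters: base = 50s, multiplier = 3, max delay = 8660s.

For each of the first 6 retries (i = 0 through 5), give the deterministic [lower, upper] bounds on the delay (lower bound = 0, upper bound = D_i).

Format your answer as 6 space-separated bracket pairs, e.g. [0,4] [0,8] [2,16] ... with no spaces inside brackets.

Computing bounds per retry:
  i=0: D_i=min(50*3^0,8660)=50, bounds=[0,50]
  i=1: D_i=min(50*3^1,8660)=150, bounds=[0,150]
  i=2: D_i=min(50*3^2,8660)=450, bounds=[0,450]
  i=3: D_i=min(50*3^3,8660)=1350, bounds=[0,1350]
  i=4: D_i=min(50*3^4,8660)=4050, bounds=[0,4050]
  i=5: D_i=min(50*3^5,8660)=8660, bounds=[0,8660]

Answer: [0,50] [0,150] [0,450] [0,1350] [0,4050] [0,8660]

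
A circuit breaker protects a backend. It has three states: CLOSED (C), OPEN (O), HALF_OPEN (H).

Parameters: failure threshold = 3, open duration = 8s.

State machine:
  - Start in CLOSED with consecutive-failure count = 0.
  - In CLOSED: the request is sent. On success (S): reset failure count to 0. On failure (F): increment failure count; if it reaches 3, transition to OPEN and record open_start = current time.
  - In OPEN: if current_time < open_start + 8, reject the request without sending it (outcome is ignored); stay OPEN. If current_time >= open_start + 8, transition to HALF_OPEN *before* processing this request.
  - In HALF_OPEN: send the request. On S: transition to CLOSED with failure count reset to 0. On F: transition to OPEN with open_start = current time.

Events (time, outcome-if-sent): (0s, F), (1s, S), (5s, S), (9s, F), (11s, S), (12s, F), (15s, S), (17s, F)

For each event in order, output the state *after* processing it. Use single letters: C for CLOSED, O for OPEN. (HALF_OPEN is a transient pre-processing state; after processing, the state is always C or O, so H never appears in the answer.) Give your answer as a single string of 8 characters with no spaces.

State after each event:
  event#1 t=0s outcome=F: state=CLOSED
  event#2 t=1s outcome=S: state=CLOSED
  event#3 t=5s outcome=S: state=CLOSED
  event#4 t=9s outcome=F: state=CLOSED
  event#5 t=11s outcome=S: state=CLOSED
  event#6 t=12s outcome=F: state=CLOSED
  event#7 t=15s outcome=S: state=CLOSED
  event#8 t=17s outcome=F: state=CLOSED

Answer: CCCCCCCC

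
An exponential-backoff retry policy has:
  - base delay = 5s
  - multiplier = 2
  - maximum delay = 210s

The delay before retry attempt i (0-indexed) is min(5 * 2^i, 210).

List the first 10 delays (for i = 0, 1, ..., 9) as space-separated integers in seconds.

Answer: 5 10 20 40 80 160 210 210 210 210

Derivation:
Computing each delay:
  i=0: min(5*2^0, 210) = 5
  i=1: min(5*2^1, 210) = 10
  i=2: min(5*2^2, 210) = 20
  i=3: min(5*2^3, 210) = 40
  i=4: min(5*2^4, 210) = 80
  i=5: min(5*2^5, 210) = 160
  i=6: min(5*2^6, 210) = 210
  i=7: min(5*2^7, 210) = 210
  i=8: min(5*2^8, 210) = 210
  i=9: min(5*2^9, 210) = 210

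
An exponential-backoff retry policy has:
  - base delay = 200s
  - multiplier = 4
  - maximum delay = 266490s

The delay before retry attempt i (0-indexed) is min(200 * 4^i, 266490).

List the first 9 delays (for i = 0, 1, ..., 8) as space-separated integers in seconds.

Answer: 200 800 3200 12800 51200 204800 266490 266490 266490

Derivation:
Computing each delay:
  i=0: min(200*4^0, 266490) = 200
  i=1: min(200*4^1, 266490) = 800
  i=2: min(200*4^2, 266490) = 3200
  i=3: min(200*4^3, 266490) = 12800
  i=4: min(200*4^4, 266490) = 51200
  i=5: min(200*4^5, 266490) = 204800
  i=6: min(200*4^6, 266490) = 266490
  i=7: min(200*4^7, 266490) = 266490
  i=8: min(200*4^8, 266490) = 266490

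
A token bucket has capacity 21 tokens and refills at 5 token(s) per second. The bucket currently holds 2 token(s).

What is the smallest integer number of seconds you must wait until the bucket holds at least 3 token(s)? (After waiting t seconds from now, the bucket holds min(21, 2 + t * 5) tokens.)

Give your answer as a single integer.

Need 2 + t * 5 >= 3, so t >= 1/5.
Smallest integer t = ceil(1/5) = 1.

Answer: 1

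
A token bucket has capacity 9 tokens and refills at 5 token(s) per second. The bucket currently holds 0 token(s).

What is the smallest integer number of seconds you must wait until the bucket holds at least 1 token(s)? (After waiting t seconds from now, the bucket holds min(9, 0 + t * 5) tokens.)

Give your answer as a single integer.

Answer: 1

Derivation:
Need 0 + t * 5 >= 1, so t >= 1/5.
Smallest integer t = ceil(1/5) = 1.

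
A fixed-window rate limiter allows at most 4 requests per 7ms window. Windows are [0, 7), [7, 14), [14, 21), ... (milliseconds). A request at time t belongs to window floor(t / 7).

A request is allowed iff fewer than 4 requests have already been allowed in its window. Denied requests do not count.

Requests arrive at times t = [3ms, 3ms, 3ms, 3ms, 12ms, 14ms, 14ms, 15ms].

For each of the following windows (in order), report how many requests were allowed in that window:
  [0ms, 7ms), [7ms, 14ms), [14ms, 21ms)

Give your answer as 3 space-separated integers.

Processing requests:
  req#1 t=3ms (window 0): ALLOW
  req#2 t=3ms (window 0): ALLOW
  req#3 t=3ms (window 0): ALLOW
  req#4 t=3ms (window 0): ALLOW
  req#5 t=12ms (window 1): ALLOW
  req#6 t=14ms (window 2): ALLOW
  req#7 t=14ms (window 2): ALLOW
  req#8 t=15ms (window 2): ALLOW

Allowed counts by window: 4 1 3

Answer: 4 1 3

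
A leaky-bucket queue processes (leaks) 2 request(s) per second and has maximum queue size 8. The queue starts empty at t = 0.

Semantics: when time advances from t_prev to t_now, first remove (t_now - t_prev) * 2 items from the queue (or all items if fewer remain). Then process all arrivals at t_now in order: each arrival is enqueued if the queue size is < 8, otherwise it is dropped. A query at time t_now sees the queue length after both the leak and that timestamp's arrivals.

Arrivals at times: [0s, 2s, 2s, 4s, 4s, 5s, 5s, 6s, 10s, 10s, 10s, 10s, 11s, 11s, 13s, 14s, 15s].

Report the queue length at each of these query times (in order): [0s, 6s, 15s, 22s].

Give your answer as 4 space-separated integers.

Queue lengths at query times:
  query t=0s: backlog = 1
  query t=6s: backlog = 1
  query t=15s: backlog = 1
  query t=22s: backlog = 0

Answer: 1 1 1 0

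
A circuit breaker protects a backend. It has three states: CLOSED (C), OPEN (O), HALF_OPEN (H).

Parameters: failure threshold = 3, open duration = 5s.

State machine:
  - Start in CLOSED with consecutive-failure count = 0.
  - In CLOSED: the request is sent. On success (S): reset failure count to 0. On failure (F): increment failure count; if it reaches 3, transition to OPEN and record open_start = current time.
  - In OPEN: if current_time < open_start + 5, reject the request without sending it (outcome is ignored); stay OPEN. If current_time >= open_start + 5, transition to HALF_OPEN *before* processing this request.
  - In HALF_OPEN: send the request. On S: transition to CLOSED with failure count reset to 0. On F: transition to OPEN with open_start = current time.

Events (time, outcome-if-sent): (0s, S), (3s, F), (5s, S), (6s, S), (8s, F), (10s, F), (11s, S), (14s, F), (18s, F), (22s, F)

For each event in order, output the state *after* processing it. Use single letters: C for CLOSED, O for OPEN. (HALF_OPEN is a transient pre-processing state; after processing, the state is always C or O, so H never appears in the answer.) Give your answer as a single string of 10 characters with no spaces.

Answer: CCCCCCCCCO

Derivation:
State after each event:
  event#1 t=0s outcome=S: state=CLOSED
  event#2 t=3s outcome=F: state=CLOSED
  event#3 t=5s outcome=S: state=CLOSED
  event#4 t=6s outcome=S: state=CLOSED
  event#5 t=8s outcome=F: state=CLOSED
  event#6 t=10s outcome=F: state=CLOSED
  event#7 t=11s outcome=S: state=CLOSED
  event#8 t=14s outcome=F: state=CLOSED
  event#9 t=18s outcome=F: state=CLOSED
  event#10 t=22s outcome=F: state=OPEN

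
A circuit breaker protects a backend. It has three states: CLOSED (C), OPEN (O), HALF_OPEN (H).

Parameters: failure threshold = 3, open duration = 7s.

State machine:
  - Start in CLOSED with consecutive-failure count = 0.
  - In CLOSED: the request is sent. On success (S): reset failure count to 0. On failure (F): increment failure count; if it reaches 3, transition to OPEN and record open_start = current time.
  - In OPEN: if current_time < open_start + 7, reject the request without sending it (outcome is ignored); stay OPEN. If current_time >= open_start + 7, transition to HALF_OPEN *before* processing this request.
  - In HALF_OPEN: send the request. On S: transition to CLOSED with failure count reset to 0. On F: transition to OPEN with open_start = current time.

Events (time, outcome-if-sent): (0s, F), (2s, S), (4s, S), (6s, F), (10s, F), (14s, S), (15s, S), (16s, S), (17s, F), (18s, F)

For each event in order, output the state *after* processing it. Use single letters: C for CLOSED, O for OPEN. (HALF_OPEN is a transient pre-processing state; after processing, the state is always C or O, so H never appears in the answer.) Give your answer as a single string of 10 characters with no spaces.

State after each event:
  event#1 t=0s outcome=F: state=CLOSED
  event#2 t=2s outcome=S: state=CLOSED
  event#3 t=4s outcome=S: state=CLOSED
  event#4 t=6s outcome=F: state=CLOSED
  event#5 t=10s outcome=F: state=CLOSED
  event#6 t=14s outcome=S: state=CLOSED
  event#7 t=15s outcome=S: state=CLOSED
  event#8 t=16s outcome=S: state=CLOSED
  event#9 t=17s outcome=F: state=CLOSED
  event#10 t=18s outcome=F: state=CLOSED

Answer: CCCCCCCCCC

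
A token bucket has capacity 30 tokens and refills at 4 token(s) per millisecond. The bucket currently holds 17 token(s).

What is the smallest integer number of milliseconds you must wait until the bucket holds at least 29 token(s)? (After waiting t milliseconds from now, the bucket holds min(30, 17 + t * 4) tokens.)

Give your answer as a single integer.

Answer: 3

Derivation:
Need 17 + t * 4 >= 29, so t >= 12/4.
Smallest integer t = ceil(12/4) = 3.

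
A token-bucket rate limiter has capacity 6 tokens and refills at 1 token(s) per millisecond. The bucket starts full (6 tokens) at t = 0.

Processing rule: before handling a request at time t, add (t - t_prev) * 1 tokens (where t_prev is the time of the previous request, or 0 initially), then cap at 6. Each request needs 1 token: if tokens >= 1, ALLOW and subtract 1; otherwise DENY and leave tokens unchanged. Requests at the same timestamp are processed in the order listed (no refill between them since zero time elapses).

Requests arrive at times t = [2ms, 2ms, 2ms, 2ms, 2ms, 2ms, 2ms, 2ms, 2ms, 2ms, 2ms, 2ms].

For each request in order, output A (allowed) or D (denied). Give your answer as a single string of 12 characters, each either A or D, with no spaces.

Simulating step by step:
  req#1 t=2ms: ALLOW
  req#2 t=2ms: ALLOW
  req#3 t=2ms: ALLOW
  req#4 t=2ms: ALLOW
  req#5 t=2ms: ALLOW
  req#6 t=2ms: ALLOW
  req#7 t=2ms: DENY
  req#8 t=2ms: DENY
  req#9 t=2ms: DENY
  req#10 t=2ms: DENY
  req#11 t=2ms: DENY
  req#12 t=2ms: DENY

Answer: AAAAAADDDDDD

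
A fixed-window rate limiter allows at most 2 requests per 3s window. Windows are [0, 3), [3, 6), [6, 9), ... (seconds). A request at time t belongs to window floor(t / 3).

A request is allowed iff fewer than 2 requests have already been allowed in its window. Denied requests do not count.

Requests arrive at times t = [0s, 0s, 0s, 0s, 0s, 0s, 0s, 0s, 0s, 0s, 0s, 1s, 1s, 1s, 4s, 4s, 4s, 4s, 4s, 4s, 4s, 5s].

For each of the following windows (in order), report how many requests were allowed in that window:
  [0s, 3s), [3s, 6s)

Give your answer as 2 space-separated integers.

Answer: 2 2

Derivation:
Processing requests:
  req#1 t=0s (window 0): ALLOW
  req#2 t=0s (window 0): ALLOW
  req#3 t=0s (window 0): DENY
  req#4 t=0s (window 0): DENY
  req#5 t=0s (window 0): DENY
  req#6 t=0s (window 0): DENY
  req#7 t=0s (window 0): DENY
  req#8 t=0s (window 0): DENY
  req#9 t=0s (window 0): DENY
  req#10 t=0s (window 0): DENY
  req#11 t=0s (window 0): DENY
  req#12 t=1s (window 0): DENY
  req#13 t=1s (window 0): DENY
  req#14 t=1s (window 0): DENY
  req#15 t=4s (window 1): ALLOW
  req#16 t=4s (window 1): ALLOW
  req#17 t=4s (window 1): DENY
  req#18 t=4s (window 1): DENY
  req#19 t=4s (window 1): DENY
  req#20 t=4s (window 1): DENY
  req#21 t=4s (window 1): DENY
  req#22 t=5s (window 1): DENY

Allowed counts by window: 2 2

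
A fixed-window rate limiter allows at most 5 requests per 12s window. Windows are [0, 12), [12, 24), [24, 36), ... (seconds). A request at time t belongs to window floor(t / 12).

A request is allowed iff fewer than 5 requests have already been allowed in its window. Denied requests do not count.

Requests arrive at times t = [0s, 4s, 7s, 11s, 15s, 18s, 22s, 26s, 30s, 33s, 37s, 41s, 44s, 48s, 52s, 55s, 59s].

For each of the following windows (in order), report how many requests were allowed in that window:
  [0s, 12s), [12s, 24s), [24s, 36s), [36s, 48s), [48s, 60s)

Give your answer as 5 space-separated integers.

Answer: 4 3 3 3 4

Derivation:
Processing requests:
  req#1 t=0s (window 0): ALLOW
  req#2 t=4s (window 0): ALLOW
  req#3 t=7s (window 0): ALLOW
  req#4 t=11s (window 0): ALLOW
  req#5 t=15s (window 1): ALLOW
  req#6 t=18s (window 1): ALLOW
  req#7 t=22s (window 1): ALLOW
  req#8 t=26s (window 2): ALLOW
  req#9 t=30s (window 2): ALLOW
  req#10 t=33s (window 2): ALLOW
  req#11 t=37s (window 3): ALLOW
  req#12 t=41s (window 3): ALLOW
  req#13 t=44s (window 3): ALLOW
  req#14 t=48s (window 4): ALLOW
  req#15 t=52s (window 4): ALLOW
  req#16 t=55s (window 4): ALLOW
  req#17 t=59s (window 4): ALLOW

Allowed counts by window: 4 3 3 3 4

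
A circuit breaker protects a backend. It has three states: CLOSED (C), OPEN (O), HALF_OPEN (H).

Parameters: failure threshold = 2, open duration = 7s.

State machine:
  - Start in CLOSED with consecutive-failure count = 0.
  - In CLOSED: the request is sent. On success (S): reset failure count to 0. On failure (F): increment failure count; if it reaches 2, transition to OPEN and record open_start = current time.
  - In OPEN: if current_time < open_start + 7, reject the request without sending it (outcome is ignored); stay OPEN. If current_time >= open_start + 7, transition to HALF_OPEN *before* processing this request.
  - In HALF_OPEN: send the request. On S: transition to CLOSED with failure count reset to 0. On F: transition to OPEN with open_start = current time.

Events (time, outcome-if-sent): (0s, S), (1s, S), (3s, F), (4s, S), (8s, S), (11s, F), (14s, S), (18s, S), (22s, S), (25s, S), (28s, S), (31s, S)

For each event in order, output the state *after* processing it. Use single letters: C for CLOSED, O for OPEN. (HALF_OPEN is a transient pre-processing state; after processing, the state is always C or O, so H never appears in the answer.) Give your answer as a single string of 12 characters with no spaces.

Answer: CCCCCCCCCCCC

Derivation:
State after each event:
  event#1 t=0s outcome=S: state=CLOSED
  event#2 t=1s outcome=S: state=CLOSED
  event#3 t=3s outcome=F: state=CLOSED
  event#4 t=4s outcome=S: state=CLOSED
  event#5 t=8s outcome=S: state=CLOSED
  event#6 t=11s outcome=F: state=CLOSED
  event#7 t=14s outcome=S: state=CLOSED
  event#8 t=18s outcome=S: state=CLOSED
  event#9 t=22s outcome=S: state=CLOSED
  event#10 t=25s outcome=S: state=CLOSED
  event#11 t=28s outcome=S: state=CLOSED
  event#12 t=31s outcome=S: state=CLOSED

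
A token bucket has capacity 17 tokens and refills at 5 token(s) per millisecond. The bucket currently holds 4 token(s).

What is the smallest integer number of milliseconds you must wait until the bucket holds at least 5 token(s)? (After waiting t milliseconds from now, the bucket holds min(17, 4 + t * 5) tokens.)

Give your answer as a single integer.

Answer: 1

Derivation:
Need 4 + t * 5 >= 5, so t >= 1/5.
Smallest integer t = ceil(1/5) = 1.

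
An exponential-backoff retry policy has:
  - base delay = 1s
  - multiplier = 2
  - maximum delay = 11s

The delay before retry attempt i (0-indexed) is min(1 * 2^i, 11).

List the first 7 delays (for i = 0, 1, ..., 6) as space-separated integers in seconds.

Answer: 1 2 4 8 11 11 11

Derivation:
Computing each delay:
  i=0: min(1*2^0, 11) = 1
  i=1: min(1*2^1, 11) = 2
  i=2: min(1*2^2, 11) = 4
  i=3: min(1*2^3, 11) = 8
  i=4: min(1*2^4, 11) = 11
  i=5: min(1*2^5, 11) = 11
  i=6: min(1*2^6, 11) = 11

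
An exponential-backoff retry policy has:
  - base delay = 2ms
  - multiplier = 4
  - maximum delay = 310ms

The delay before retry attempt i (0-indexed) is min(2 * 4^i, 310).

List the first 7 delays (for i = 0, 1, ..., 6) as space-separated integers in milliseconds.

Computing each delay:
  i=0: min(2*4^0, 310) = 2
  i=1: min(2*4^1, 310) = 8
  i=2: min(2*4^2, 310) = 32
  i=3: min(2*4^3, 310) = 128
  i=4: min(2*4^4, 310) = 310
  i=5: min(2*4^5, 310) = 310
  i=6: min(2*4^6, 310) = 310

Answer: 2 8 32 128 310 310 310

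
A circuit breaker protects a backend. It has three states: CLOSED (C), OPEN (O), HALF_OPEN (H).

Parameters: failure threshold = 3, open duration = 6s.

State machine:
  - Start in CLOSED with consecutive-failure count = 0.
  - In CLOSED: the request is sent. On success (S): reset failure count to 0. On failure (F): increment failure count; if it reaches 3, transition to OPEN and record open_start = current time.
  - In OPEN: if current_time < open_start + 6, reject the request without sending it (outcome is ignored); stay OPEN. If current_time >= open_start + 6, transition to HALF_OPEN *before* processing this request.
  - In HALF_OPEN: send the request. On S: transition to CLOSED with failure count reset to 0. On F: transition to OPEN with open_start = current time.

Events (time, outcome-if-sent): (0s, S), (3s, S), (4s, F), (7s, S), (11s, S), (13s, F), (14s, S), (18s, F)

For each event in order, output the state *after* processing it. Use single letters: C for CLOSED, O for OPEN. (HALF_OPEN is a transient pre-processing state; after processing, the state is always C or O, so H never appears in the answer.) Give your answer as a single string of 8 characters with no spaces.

State after each event:
  event#1 t=0s outcome=S: state=CLOSED
  event#2 t=3s outcome=S: state=CLOSED
  event#3 t=4s outcome=F: state=CLOSED
  event#4 t=7s outcome=S: state=CLOSED
  event#5 t=11s outcome=S: state=CLOSED
  event#6 t=13s outcome=F: state=CLOSED
  event#7 t=14s outcome=S: state=CLOSED
  event#8 t=18s outcome=F: state=CLOSED

Answer: CCCCCCCC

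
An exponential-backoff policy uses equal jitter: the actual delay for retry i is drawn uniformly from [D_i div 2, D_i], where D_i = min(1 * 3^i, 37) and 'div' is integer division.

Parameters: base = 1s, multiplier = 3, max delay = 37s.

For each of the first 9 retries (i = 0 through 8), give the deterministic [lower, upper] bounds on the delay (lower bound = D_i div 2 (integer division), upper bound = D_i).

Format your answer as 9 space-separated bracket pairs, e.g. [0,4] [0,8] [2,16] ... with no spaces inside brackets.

Answer: [0,1] [1,3] [4,9] [13,27] [18,37] [18,37] [18,37] [18,37] [18,37]

Derivation:
Computing bounds per retry:
  i=0: D_i=min(1*3^0,37)=1, bounds=[0,1]
  i=1: D_i=min(1*3^1,37)=3, bounds=[1,3]
  i=2: D_i=min(1*3^2,37)=9, bounds=[4,9]
  i=3: D_i=min(1*3^3,37)=27, bounds=[13,27]
  i=4: D_i=min(1*3^4,37)=37, bounds=[18,37]
  i=5: D_i=min(1*3^5,37)=37, bounds=[18,37]
  i=6: D_i=min(1*3^6,37)=37, bounds=[18,37]
  i=7: D_i=min(1*3^7,37)=37, bounds=[18,37]
  i=8: D_i=min(1*3^8,37)=37, bounds=[18,37]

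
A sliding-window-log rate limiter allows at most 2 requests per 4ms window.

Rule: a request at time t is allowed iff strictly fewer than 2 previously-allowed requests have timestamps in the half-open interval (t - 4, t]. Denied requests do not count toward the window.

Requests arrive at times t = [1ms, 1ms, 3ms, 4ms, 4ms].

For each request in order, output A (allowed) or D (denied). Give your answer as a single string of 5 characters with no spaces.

Answer: AADDD

Derivation:
Tracking allowed requests in the window:
  req#1 t=1ms: ALLOW
  req#2 t=1ms: ALLOW
  req#3 t=3ms: DENY
  req#4 t=4ms: DENY
  req#5 t=4ms: DENY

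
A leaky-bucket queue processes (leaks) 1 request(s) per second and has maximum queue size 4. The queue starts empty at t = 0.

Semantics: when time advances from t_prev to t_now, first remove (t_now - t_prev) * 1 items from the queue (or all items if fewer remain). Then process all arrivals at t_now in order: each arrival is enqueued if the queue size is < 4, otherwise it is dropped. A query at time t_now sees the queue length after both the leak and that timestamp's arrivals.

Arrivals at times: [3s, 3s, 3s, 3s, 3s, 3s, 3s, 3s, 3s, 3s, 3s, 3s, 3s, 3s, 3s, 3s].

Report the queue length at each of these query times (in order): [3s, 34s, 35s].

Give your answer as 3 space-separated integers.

Answer: 4 0 0

Derivation:
Queue lengths at query times:
  query t=3s: backlog = 4
  query t=34s: backlog = 0
  query t=35s: backlog = 0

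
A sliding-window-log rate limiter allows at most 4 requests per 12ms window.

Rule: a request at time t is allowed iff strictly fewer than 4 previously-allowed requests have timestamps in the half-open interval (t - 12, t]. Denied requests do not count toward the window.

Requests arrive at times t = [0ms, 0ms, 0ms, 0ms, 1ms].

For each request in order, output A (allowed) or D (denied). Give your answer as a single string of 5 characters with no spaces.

Tracking allowed requests in the window:
  req#1 t=0ms: ALLOW
  req#2 t=0ms: ALLOW
  req#3 t=0ms: ALLOW
  req#4 t=0ms: ALLOW
  req#5 t=1ms: DENY

Answer: AAAAD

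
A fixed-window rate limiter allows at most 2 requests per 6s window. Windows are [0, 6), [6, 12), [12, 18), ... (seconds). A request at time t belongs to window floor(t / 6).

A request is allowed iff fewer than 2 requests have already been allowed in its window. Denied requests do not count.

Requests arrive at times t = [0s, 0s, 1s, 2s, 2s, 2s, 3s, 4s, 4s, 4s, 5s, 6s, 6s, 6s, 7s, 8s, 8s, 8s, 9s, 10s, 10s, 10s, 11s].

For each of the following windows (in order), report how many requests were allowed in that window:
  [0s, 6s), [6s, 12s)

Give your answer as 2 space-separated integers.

Answer: 2 2

Derivation:
Processing requests:
  req#1 t=0s (window 0): ALLOW
  req#2 t=0s (window 0): ALLOW
  req#3 t=1s (window 0): DENY
  req#4 t=2s (window 0): DENY
  req#5 t=2s (window 0): DENY
  req#6 t=2s (window 0): DENY
  req#7 t=3s (window 0): DENY
  req#8 t=4s (window 0): DENY
  req#9 t=4s (window 0): DENY
  req#10 t=4s (window 0): DENY
  req#11 t=5s (window 0): DENY
  req#12 t=6s (window 1): ALLOW
  req#13 t=6s (window 1): ALLOW
  req#14 t=6s (window 1): DENY
  req#15 t=7s (window 1): DENY
  req#16 t=8s (window 1): DENY
  req#17 t=8s (window 1): DENY
  req#18 t=8s (window 1): DENY
  req#19 t=9s (window 1): DENY
  req#20 t=10s (window 1): DENY
  req#21 t=10s (window 1): DENY
  req#22 t=10s (window 1): DENY
  req#23 t=11s (window 1): DENY

Allowed counts by window: 2 2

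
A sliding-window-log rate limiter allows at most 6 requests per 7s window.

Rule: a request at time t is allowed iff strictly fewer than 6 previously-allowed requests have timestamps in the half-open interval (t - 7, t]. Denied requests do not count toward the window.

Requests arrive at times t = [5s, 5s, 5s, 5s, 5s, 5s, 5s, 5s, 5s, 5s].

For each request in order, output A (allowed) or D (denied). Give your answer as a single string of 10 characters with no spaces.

Tracking allowed requests in the window:
  req#1 t=5s: ALLOW
  req#2 t=5s: ALLOW
  req#3 t=5s: ALLOW
  req#4 t=5s: ALLOW
  req#5 t=5s: ALLOW
  req#6 t=5s: ALLOW
  req#7 t=5s: DENY
  req#8 t=5s: DENY
  req#9 t=5s: DENY
  req#10 t=5s: DENY

Answer: AAAAAADDDD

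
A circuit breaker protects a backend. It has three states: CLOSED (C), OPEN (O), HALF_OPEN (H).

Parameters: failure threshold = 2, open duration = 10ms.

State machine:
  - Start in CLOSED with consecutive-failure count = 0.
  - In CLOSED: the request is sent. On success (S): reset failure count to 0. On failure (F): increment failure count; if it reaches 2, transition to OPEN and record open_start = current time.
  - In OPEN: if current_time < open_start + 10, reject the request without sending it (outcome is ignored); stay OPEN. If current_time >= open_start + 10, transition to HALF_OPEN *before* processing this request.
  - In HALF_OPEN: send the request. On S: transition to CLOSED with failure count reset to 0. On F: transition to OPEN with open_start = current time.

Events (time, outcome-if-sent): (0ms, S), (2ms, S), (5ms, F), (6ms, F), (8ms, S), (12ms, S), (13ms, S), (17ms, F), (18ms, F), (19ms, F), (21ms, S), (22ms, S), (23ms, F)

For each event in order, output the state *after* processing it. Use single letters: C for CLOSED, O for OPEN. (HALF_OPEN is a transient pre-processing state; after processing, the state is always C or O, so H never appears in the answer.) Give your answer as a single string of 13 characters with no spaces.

Answer: CCCOOOOOOOOOO

Derivation:
State after each event:
  event#1 t=0ms outcome=S: state=CLOSED
  event#2 t=2ms outcome=S: state=CLOSED
  event#3 t=5ms outcome=F: state=CLOSED
  event#4 t=6ms outcome=F: state=OPEN
  event#5 t=8ms outcome=S: state=OPEN
  event#6 t=12ms outcome=S: state=OPEN
  event#7 t=13ms outcome=S: state=OPEN
  event#8 t=17ms outcome=F: state=OPEN
  event#9 t=18ms outcome=F: state=OPEN
  event#10 t=19ms outcome=F: state=OPEN
  event#11 t=21ms outcome=S: state=OPEN
  event#12 t=22ms outcome=S: state=OPEN
  event#13 t=23ms outcome=F: state=OPEN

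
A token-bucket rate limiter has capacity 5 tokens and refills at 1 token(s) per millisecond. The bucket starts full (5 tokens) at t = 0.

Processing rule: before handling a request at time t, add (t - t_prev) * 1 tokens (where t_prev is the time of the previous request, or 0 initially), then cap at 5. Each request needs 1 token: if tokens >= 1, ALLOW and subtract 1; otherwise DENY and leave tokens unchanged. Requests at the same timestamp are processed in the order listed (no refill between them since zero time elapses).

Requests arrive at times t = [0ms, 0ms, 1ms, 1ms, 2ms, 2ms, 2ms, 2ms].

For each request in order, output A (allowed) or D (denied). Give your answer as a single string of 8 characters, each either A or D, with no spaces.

Simulating step by step:
  req#1 t=0ms: ALLOW
  req#2 t=0ms: ALLOW
  req#3 t=1ms: ALLOW
  req#4 t=1ms: ALLOW
  req#5 t=2ms: ALLOW
  req#6 t=2ms: ALLOW
  req#7 t=2ms: ALLOW
  req#8 t=2ms: DENY

Answer: AAAAAAAD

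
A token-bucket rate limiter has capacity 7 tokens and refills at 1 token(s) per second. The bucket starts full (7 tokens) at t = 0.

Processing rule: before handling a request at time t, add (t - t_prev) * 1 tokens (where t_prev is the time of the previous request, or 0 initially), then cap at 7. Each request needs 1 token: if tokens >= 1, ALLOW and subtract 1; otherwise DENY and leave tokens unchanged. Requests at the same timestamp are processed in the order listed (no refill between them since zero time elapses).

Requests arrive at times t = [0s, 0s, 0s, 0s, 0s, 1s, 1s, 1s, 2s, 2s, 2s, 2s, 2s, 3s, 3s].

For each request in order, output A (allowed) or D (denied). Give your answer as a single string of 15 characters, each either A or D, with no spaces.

Simulating step by step:
  req#1 t=0s: ALLOW
  req#2 t=0s: ALLOW
  req#3 t=0s: ALLOW
  req#4 t=0s: ALLOW
  req#5 t=0s: ALLOW
  req#6 t=1s: ALLOW
  req#7 t=1s: ALLOW
  req#8 t=1s: ALLOW
  req#9 t=2s: ALLOW
  req#10 t=2s: DENY
  req#11 t=2s: DENY
  req#12 t=2s: DENY
  req#13 t=2s: DENY
  req#14 t=3s: ALLOW
  req#15 t=3s: DENY

Answer: AAAAAAAAADDDDAD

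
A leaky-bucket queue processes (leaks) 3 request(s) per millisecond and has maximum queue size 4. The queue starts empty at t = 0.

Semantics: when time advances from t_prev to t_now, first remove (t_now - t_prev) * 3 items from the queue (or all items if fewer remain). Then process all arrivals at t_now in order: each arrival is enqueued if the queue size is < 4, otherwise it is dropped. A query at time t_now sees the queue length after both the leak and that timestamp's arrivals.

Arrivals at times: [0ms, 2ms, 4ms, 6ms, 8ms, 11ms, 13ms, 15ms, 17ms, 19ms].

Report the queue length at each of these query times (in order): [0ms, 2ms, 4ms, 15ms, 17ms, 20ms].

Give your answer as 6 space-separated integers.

Answer: 1 1 1 1 1 0

Derivation:
Queue lengths at query times:
  query t=0ms: backlog = 1
  query t=2ms: backlog = 1
  query t=4ms: backlog = 1
  query t=15ms: backlog = 1
  query t=17ms: backlog = 1
  query t=20ms: backlog = 0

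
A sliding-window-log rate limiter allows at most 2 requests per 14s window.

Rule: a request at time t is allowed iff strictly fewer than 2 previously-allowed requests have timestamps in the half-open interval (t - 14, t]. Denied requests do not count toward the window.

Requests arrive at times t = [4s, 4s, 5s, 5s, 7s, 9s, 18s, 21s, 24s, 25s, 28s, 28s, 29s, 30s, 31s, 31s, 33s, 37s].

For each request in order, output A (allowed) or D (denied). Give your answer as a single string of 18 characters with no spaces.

Tracking allowed requests in the window:
  req#1 t=4s: ALLOW
  req#2 t=4s: ALLOW
  req#3 t=5s: DENY
  req#4 t=5s: DENY
  req#5 t=7s: DENY
  req#6 t=9s: DENY
  req#7 t=18s: ALLOW
  req#8 t=21s: ALLOW
  req#9 t=24s: DENY
  req#10 t=25s: DENY
  req#11 t=28s: DENY
  req#12 t=28s: DENY
  req#13 t=29s: DENY
  req#14 t=30s: DENY
  req#15 t=31s: DENY
  req#16 t=31s: DENY
  req#17 t=33s: ALLOW
  req#18 t=37s: ALLOW

Answer: AADDDDAADDDDDDDDAA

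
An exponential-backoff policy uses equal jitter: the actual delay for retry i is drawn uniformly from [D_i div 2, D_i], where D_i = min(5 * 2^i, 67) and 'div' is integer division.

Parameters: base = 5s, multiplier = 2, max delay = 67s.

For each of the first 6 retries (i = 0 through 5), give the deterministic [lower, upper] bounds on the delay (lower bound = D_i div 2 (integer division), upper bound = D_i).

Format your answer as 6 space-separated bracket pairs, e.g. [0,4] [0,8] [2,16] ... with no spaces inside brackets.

Answer: [2,5] [5,10] [10,20] [20,40] [33,67] [33,67]

Derivation:
Computing bounds per retry:
  i=0: D_i=min(5*2^0,67)=5, bounds=[2,5]
  i=1: D_i=min(5*2^1,67)=10, bounds=[5,10]
  i=2: D_i=min(5*2^2,67)=20, bounds=[10,20]
  i=3: D_i=min(5*2^3,67)=40, bounds=[20,40]
  i=4: D_i=min(5*2^4,67)=67, bounds=[33,67]
  i=5: D_i=min(5*2^5,67)=67, bounds=[33,67]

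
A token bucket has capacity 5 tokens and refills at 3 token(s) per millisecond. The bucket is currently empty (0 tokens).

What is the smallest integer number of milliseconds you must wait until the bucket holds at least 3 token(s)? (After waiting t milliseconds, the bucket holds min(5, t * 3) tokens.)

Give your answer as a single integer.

Need t * 3 >= 3, so t >= 3/3.
Smallest integer t = ceil(3/3) = 1.

Answer: 1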